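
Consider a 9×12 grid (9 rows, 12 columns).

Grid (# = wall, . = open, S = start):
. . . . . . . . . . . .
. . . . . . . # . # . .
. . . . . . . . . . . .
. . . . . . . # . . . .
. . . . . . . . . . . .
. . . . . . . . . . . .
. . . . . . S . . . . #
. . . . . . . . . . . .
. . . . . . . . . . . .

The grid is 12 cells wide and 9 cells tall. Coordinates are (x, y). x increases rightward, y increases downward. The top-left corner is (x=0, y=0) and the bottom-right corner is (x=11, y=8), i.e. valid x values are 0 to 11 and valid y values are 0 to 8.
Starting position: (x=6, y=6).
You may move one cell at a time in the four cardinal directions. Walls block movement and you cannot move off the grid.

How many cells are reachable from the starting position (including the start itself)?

BFS flood-fill from (x=6, y=6):
  Distance 0: (x=6, y=6)
  Distance 1: (x=6, y=5), (x=5, y=6), (x=7, y=6), (x=6, y=7)
  Distance 2: (x=6, y=4), (x=5, y=5), (x=7, y=5), (x=4, y=6), (x=8, y=6), (x=5, y=7), (x=7, y=7), (x=6, y=8)
  Distance 3: (x=6, y=3), (x=5, y=4), (x=7, y=4), (x=4, y=5), (x=8, y=5), (x=3, y=6), (x=9, y=6), (x=4, y=7), (x=8, y=7), (x=5, y=8), (x=7, y=8)
  Distance 4: (x=6, y=2), (x=5, y=3), (x=4, y=4), (x=8, y=4), (x=3, y=5), (x=9, y=5), (x=2, y=6), (x=10, y=6), (x=3, y=7), (x=9, y=7), (x=4, y=8), (x=8, y=8)
  Distance 5: (x=6, y=1), (x=5, y=2), (x=7, y=2), (x=4, y=3), (x=8, y=3), (x=3, y=4), (x=9, y=4), (x=2, y=5), (x=10, y=5), (x=1, y=6), (x=2, y=7), (x=10, y=7), (x=3, y=8), (x=9, y=8)
  Distance 6: (x=6, y=0), (x=5, y=1), (x=4, y=2), (x=8, y=2), (x=3, y=3), (x=9, y=3), (x=2, y=4), (x=10, y=4), (x=1, y=5), (x=11, y=5), (x=0, y=6), (x=1, y=7), (x=11, y=7), (x=2, y=8), (x=10, y=8)
  Distance 7: (x=5, y=0), (x=7, y=0), (x=4, y=1), (x=8, y=1), (x=3, y=2), (x=9, y=2), (x=2, y=3), (x=10, y=3), (x=1, y=4), (x=11, y=4), (x=0, y=5), (x=0, y=7), (x=1, y=8), (x=11, y=8)
  Distance 8: (x=4, y=0), (x=8, y=0), (x=3, y=1), (x=2, y=2), (x=10, y=2), (x=1, y=3), (x=11, y=3), (x=0, y=4), (x=0, y=8)
  Distance 9: (x=3, y=0), (x=9, y=0), (x=2, y=1), (x=10, y=1), (x=1, y=2), (x=11, y=2), (x=0, y=3)
  Distance 10: (x=2, y=0), (x=10, y=0), (x=1, y=1), (x=11, y=1), (x=0, y=2)
  Distance 11: (x=1, y=0), (x=11, y=0), (x=0, y=1)
  Distance 12: (x=0, y=0)
Total reachable: 104 (grid has 104 open cells total)

Answer: Reachable cells: 104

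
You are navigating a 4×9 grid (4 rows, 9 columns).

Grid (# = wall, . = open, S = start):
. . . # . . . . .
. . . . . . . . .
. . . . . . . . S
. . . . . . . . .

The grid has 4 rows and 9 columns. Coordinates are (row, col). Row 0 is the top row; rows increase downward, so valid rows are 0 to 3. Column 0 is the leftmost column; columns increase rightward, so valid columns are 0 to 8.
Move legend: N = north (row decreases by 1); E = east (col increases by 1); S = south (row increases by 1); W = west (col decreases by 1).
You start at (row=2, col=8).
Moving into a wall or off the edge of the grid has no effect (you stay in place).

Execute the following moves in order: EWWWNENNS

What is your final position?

Start: (row=2, col=8)
  E (east): blocked, stay at (row=2, col=8)
  W (west): (row=2, col=8) -> (row=2, col=7)
  W (west): (row=2, col=7) -> (row=2, col=6)
  W (west): (row=2, col=6) -> (row=2, col=5)
  N (north): (row=2, col=5) -> (row=1, col=5)
  E (east): (row=1, col=5) -> (row=1, col=6)
  N (north): (row=1, col=6) -> (row=0, col=6)
  N (north): blocked, stay at (row=0, col=6)
  S (south): (row=0, col=6) -> (row=1, col=6)
Final: (row=1, col=6)

Answer: Final position: (row=1, col=6)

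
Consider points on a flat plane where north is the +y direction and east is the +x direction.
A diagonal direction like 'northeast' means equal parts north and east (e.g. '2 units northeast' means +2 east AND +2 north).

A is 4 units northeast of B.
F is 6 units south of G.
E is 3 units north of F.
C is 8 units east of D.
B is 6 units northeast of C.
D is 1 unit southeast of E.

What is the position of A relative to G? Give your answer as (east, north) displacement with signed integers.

Answer: A is at (east=19, north=6) relative to G.

Derivation:
Place G at the origin (east=0, north=0).
  F is 6 units south of G: delta (east=+0, north=-6); F at (east=0, north=-6).
  E is 3 units north of F: delta (east=+0, north=+3); E at (east=0, north=-3).
  D is 1 unit southeast of E: delta (east=+1, north=-1); D at (east=1, north=-4).
  C is 8 units east of D: delta (east=+8, north=+0); C at (east=9, north=-4).
  B is 6 units northeast of C: delta (east=+6, north=+6); B at (east=15, north=2).
  A is 4 units northeast of B: delta (east=+4, north=+4); A at (east=19, north=6).
Therefore A relative to G: (east=19, north=6).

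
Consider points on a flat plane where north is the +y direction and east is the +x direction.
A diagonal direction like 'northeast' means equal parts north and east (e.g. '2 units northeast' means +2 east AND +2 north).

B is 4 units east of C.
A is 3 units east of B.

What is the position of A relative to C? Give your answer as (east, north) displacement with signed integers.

Answer: A is at (east=7, north=0) relative to C.

Derivation:
Place C at the origin (east=0, north=0).
  B is 4 units east of C: delta (east=+4, north=+0); B at (east=4, north=0).
  A is 3 units east of B: delta (east=+3, north=+0); A at (east=7, north=0).
Therefore A relative to C: (east=7, north=0).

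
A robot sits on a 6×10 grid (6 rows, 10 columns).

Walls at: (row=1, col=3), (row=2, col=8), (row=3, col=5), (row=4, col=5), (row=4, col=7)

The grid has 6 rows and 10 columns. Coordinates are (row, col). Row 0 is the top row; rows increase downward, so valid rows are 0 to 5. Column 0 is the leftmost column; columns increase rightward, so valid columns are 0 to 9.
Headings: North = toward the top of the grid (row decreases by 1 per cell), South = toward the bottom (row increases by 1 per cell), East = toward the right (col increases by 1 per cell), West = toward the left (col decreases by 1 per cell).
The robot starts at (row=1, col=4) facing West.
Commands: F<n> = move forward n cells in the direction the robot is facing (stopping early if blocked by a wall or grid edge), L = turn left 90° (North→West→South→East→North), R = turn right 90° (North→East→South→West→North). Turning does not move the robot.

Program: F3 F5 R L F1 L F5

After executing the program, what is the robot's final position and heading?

Answer: Final position: (row=5, col=4), facing South

Derivation:
Start: (row=1, col=4), facing West
  F3: move forward 0/3 (blocked), now at (row=1, col=4)
  F5: move forward 0/5 (blocked), now at (row=1, col=4)
  R: turn right, now facing North
  L: turn left, now facing West
  F1: move forward 0/1 (blocked), now at (row=1, col=4)
  L: turn left, now facing South
  F5: move forward 4/5 (blocked), now at (row=5, col=4)
Final: (row=5, col=4), facing South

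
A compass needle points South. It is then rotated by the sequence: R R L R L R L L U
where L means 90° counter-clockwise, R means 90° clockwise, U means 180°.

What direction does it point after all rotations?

Answer: Final heading: North

Derivation:
Start: South
  R (right (90° clockwise)) -> West
  R (right (90° clockwise)) -> North
  L (left (90° counter-clockwise)) -> West
  R (right (90° clockwise)) -> North
  L (left (90° counter-clockwise)) -> West
  R (right (90° clockwise)) -> North
  L (left (90° counter-clockwise)) -> West
  L (left (90° counter-clockwise)) -> South
  U (U-turn (180°)) -> North
Final: North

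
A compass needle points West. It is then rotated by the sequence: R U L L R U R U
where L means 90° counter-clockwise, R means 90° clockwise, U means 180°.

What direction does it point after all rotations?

Answer: Final heading: South

Derivation:
Start: West
  R (right (90° clockwise)) -> North
  U (U-turn (180°)) -> South
  L (left (90° counter-clockwise)) -> East
  L (left (90° counter-clockwise)) -> North
  R (right (90° clockwise)) -> East
  U (U-turn (180°)) -> West
  R (right (90° clockwise)) -> North
  U (U-turn (180°)) -> South
Final: South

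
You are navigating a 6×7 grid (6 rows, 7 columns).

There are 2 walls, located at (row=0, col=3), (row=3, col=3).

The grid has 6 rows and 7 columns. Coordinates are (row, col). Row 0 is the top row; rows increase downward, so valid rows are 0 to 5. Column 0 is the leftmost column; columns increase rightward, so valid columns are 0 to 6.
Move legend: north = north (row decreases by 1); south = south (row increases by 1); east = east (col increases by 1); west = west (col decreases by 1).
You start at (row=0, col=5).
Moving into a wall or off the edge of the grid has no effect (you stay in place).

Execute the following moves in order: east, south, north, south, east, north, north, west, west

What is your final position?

Start: (row=0, col=5)
  east (east): (row=0, col=5) -> (row=0, col=6)
  south (south): (row=0, col=6) -> (row=1, col=6)
  north (north): (row=1, col=6) -> (row=0, col=6)
  south (south): (row=0, col=6) -> (row=1, col=6)
  east (east): blocked, stay at (row=1, col=6)
  north (north): (row=1, col=6) -> (row=0, col=6)
  north (north): blocked, stay at (row=0, col=6)
  west (west): (row=0, col=6) -> (row=0, col=5)
  west (west): (row=0, col=5) -> (row=0, col=4)
Final: (row=0, col=4)

Answer: Final position: (row=0, col=4)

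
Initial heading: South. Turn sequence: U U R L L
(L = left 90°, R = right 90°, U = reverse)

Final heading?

Answer: Final heading: East

Derivation:
Start: South
  U (U-turn (180°)) -> North
  U (U-turn (180°)) -> South
  R (right (90° clockwise)) -> West
  L (left (90° counter-clockwise)) -> South
  L (left (90° counter-clockwise)) -> East
Final: East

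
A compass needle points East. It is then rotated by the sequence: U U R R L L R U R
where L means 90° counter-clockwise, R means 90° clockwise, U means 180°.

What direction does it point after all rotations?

Answer: Final heading: East

Derivation:
Start: East
  U (U-turn (180°)) -> West
  U (U-turn (180°)) -> East
  R (right (90° clockwise)) -> South
  R (right (90° clockwise)) -> West
  L (left (90° counter-clockwise)) -> South
  L (left (90° counter-clockwise)) -> East
  R (right (90° clockwise)) -> South
  U (U-turn (180°)) -> North
  R (right (90° clockwise)) -> East
Final: East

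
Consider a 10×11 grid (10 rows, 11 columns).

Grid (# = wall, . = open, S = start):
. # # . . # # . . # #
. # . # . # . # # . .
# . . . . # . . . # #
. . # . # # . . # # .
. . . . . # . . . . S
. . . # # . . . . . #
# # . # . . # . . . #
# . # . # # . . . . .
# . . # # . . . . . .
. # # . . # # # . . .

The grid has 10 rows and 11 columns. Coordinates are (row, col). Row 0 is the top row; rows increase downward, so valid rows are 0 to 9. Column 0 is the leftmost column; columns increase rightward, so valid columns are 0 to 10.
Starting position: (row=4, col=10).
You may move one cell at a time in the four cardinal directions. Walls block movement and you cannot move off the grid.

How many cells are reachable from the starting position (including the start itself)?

Answer: Reachable cells: 36

Derivation:
BFS flood-fill from (row=4, col=10):
  Distance 0: (row=4, col=10)
  Distance 1: (row=3, col=10), (row=4, col=9)
  Distance 2: (row=4, col=8), (row=5, col=9)
  Distance 3: (row=4, col=7), (row=5, col=8), (row=6, col=9)
  Distance 4: (row=3, col=7), (row=4, col=6), (row=5, col=7), (row=6, col=8), (row=7, col=9)
  Distance 5: (row=2, col=7), (row=3, col=6), (row=5, col=6), (row=6, col=7), (row=7, col=8), (row=7, col=10), (row=8, col=9)
  Distance 6: (row=2, col=6), (row=2, col=8), (row=5, col=5), (row=7, col=7), (row=8, col=8), (row=8, col=10), (row=9, col=9)
  Distance 7: (row=1, col=6), (row=6, col=5), (row=7, col=6), (row=8, col=7), (row=9, col=8), (row=9, col=10)
  Distance 8: (row=6, col=4), (row=8, col=6)
  Distance 9: (row=8, col=5)
Total reachable: 36 (grid has 69 open cells total)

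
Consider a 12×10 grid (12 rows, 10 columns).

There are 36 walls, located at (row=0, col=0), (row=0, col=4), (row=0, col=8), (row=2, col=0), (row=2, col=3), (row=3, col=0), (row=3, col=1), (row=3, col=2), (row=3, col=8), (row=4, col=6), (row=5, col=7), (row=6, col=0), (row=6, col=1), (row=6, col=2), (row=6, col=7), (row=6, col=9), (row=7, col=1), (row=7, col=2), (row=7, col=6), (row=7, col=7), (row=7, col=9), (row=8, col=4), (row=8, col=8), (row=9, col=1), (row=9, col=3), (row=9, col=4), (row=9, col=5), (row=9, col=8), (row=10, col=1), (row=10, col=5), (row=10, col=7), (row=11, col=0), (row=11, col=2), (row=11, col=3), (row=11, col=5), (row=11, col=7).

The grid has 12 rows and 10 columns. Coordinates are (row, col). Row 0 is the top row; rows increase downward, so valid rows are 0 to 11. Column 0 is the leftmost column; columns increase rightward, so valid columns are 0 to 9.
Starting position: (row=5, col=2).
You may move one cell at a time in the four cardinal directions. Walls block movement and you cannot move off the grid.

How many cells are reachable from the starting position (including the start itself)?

BFS flood-fill from (row=5, col=2):
  Distance 0: (row=5, col=2)
  Distance 1: (row=4, col=2), (row=5, col=1), (row=5, col=3)
  Distance 2: (row=4, col=1), (row=4, col=3), (row=5, col=0), (row=5, col=4), (row=6, col=3)
  Distance 3: (row=3, col=3), (row=4, col=0), (row=4, col=4), (row=5, col=5), (row=6, col=4), (row=7, col=3)
  Distance 4: (row=3, col=4), (row=4, col=5), (row=5, col=6), (row=6, col=5), (row=7, col=4), (row=8, col=3)
  Distance 5: (row=2, col=4), (row=3, col=5), (row=6, col=6), (row=7, col=5), (row=8, col=2)
  Distance 6: (row=1, col=4), (row=2, col=5), (row=3, col=6), (row=8, col=1), (row=8, col=5), (row=9, col=2)
  Distance 7: (row=1, col=3), (row=1, col=5), (row=2, col=6), (row=3, col=7), (row=8, col=0), (row=8, col=6), (row=10, col=2)
  Distance 8: (row=0, col=3), (row=0, col=5), (row=1, col=2), (row=1, col=6), (row=2, col=7), (row=4, col=7), (row=7, col=0), (row=8, col=7), (row=9, col=0), (row=9, col=6), (row=10, col=3)
  Distance 9: (row=0, col=2), (row=0, col=6), (row=1, col=1), (row=1, col=7), (row=2, col=2), (row=2, col=8), (row=4, col=8), (row=9, col=7), (row=10, col=0), (row=10, col=4), (row=10, col=6)
  Distance 10: (row=0, col=1), (row=0, col=7), (row=1, col=0), (row=1, col=8), (row=2, col=1), (row=2, col=9), (row=4, col=9), (row=5, col=8), (row=11, col=4), (row=11, col=6)
  Distance 11: (row=1, col=9), (row=3, col=9), (row=5, col=9), (row=6, col=8)
  Distance 12: (row=0, col=9), (row=7, col=8)
Total reachable: 77 (grid has 84 open cells total)

Answer: Reachable cells: 77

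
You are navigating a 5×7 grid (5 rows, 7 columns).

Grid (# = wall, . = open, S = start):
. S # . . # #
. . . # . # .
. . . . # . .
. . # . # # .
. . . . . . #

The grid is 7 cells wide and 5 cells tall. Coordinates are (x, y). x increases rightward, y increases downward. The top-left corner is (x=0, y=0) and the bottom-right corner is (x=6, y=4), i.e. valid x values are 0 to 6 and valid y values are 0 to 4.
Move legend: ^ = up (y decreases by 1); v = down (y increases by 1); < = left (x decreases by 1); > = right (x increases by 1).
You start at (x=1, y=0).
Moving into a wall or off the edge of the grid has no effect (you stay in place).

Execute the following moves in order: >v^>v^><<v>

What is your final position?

Answer: Final position: (x=1, y=1)

Derivation:
Start: (x=1, y=0)
  > (right): blocked, stay at (x=1, y=0)
  v (down): (x=1, y=0) -> (x=1, y=1)
  ^ (up): (x=1, y=1) -> (x=1, y=0)
  > (right): blocked, stay at (x=1, y=0)
  v (down): (x=1, y=0) -> (x=1, y=1)
  ^ (up): (x=1, y=1) -> (x=1, y=0)
  > (right): blocked, stay at (x=1, y=0)
  < (left): (x=1, y=0) -> (x=0, y=0)
  < (left): blocked, stay at (x=0, y=0)
  v (down): (x=0, y=0) -> (x=0, y=1)
  > (right): (x=0, y=1) -> (x=1, y=1)
Final: (x=1, y=1)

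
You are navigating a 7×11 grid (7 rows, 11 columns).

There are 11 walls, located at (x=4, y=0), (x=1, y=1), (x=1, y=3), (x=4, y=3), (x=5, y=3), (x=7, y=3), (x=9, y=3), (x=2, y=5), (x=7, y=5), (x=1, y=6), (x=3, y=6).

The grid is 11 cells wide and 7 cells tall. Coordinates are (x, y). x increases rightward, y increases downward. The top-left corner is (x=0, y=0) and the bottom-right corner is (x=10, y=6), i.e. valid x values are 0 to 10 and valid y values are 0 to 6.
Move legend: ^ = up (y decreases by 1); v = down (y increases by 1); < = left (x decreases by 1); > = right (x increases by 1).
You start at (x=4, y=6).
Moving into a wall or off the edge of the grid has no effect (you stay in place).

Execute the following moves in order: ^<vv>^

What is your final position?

Start: (x=4, y=6)
  ^ (up): (x=4, y=6) -> (x=4, y=5)
  < (left): (x=4, y=5) -> (x=3, y=5)
  v (down): blocked, stay at (x=3, y=5)
  v (down): blocked, stay at (x=3, y=5)
  > (right): (x=3, y=5) -> (x=4, y=5)
  ^ (up): (x=4, y=5) -> (x=4, y=4)
Final: (x=4, y=4)

Answer: Final position: (x=4, y=4)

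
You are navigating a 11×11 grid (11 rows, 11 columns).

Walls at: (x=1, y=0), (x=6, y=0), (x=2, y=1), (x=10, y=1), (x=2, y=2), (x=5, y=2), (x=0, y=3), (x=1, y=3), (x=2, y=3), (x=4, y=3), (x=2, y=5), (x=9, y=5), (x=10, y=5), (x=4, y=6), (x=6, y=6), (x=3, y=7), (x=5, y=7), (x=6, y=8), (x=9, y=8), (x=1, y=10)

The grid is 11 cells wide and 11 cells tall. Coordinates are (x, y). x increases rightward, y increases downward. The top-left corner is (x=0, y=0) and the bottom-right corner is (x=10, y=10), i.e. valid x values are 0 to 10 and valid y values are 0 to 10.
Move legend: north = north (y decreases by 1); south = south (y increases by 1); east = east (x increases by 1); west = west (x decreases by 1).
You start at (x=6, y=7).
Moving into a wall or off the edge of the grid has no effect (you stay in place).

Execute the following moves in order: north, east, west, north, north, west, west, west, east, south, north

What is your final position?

Start: (x=6, y=7)
  north (north): blocked, stay at (x=6, y=7)
  east (east): (x=6, y=7) -> (x=7, y=7)
  west (west): (x=7, y=7) -> (x=6, y=7)
  north (north): blocked, stay at (x=6, y=7)
  north (north): blocked, stay at (x=6, y=7)
  [×3]west (west): blocked, stay at (x=6, y=7)
  east (east): (x=6, y=7) -> (x=7, y=7)
  south (south): (x=7, y=7) -> (x=7, y=8)
  north (north): (x=7, y=8) -> (x=7, y=7)
Final: (x=7, y=7)

Answer: Final position: (x=7, y=7)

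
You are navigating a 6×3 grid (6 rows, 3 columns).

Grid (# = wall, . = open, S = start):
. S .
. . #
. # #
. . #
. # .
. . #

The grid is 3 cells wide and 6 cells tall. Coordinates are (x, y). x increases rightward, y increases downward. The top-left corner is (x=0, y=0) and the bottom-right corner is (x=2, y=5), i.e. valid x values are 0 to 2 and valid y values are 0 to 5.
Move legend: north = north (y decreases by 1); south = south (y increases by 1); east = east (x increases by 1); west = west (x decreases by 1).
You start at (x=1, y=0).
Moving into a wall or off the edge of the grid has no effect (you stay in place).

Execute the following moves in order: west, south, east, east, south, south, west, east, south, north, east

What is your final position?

Answer: Final position: (x=2, y=0)

Derivation:
Start: (x=1, y=0)
  west (west): (x=1, y=0) -> (x=0, y=0)
  south (south): (x=0, y=0) -> (x=0, y=1)
  east (east): (x=0, y=1) -> (x=1, y=1)
  east (east): blocked, stay at (x=1, y=1)
  south (south): blocked, stay at (x=1, y=1)
  south (south): blocked, stay at (x=1, y=1)
  west (west): (x=1, y=1) -> (x=0, y=1)
  east (east): (x=0, y=1) -> (x=1, y=1)
  south (south): blocked, stay at (x=1, y=1)
  north (north): (x=1, y=1) -> (x=1, y=0)
  east (east): (x=1, y=0) -> (x=2, y=0)
Final: (x=2, y=0)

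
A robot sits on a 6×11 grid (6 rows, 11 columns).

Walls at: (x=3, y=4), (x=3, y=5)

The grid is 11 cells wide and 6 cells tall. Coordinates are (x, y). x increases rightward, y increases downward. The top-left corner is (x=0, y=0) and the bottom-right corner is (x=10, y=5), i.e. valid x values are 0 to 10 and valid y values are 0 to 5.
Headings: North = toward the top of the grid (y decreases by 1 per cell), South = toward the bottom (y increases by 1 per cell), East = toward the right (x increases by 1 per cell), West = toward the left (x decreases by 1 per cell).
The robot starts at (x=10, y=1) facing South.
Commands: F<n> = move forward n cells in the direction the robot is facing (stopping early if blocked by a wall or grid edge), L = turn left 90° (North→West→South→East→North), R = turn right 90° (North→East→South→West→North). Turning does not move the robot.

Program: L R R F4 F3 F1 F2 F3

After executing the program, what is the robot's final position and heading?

Answer: Final position: (x=0, y=1), facing West

Derivation:
Start: (x=10, y=1), facing South
  L: turn left, now facing East
  R: turn right, now facing South
  R: turn right, now facing West
  F4: move forward 4, now at (x=6, y=1)
  F3: move forward 3, now at (x=3, y=1)
  F1: move forward 1, now at (x=2, y=1)
  F2: move forward 2, now at (x=0, y=1)
  F3: move forward 0/3 (blocked), now at (x=0, y=1)
Final: (x=0, y=1), facing West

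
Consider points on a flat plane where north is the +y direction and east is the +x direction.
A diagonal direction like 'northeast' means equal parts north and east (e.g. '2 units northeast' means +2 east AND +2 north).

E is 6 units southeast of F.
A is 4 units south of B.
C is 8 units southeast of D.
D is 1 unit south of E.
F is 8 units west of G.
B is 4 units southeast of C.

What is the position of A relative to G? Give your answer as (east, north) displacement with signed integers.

Answer: A is at (east=10, north=-23) relative to G.

Derivation:
Place G at the origin (east=0, north=0).
  F is 8 units west of G: delta (east=-8, north=+0); F at (east=-8, north=0).
  E is 6 units southeast of F: delta (east=+6, north=-6); E at (east=-2, north=-6).
  D is 1 unit south of E: delta (east=+0, north=-1); D at (east=-2, north=-7).
  C is 8 units southeast of D: delta (east=+8, north=-8); C at (east=6, north=-15).
  B is 4 units southeast of C: delta (east=+4, north=-4); B at (east=10, north=-19).
  A is 4 units south of B: delta (east=+0, north=-4); A at (east=10, north=-23).
Therefore A relative to G: (east=10, north=-23).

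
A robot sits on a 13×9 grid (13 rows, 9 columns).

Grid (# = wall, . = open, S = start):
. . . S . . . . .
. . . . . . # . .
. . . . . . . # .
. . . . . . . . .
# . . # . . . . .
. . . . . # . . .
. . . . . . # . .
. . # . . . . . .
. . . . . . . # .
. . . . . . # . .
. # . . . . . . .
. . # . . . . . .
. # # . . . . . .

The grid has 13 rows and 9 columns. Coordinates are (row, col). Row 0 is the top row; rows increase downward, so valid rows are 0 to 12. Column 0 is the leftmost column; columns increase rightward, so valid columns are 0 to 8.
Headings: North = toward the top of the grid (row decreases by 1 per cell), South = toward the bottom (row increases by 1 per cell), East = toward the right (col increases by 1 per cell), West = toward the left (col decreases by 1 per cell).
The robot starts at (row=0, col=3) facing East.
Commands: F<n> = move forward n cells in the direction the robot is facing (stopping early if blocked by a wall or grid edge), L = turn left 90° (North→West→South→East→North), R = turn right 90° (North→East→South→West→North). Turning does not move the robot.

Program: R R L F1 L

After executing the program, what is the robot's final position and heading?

Start: (row=0, col=3), facing East
  R: turn right, now facing South
  R: turn right, now facing West
  L: turn left, now facing South
  F1: move forward 1, now at (row=1, col=3)
  L: turn left, now facing East
Final: (row=1, col=3), facing East

Answer: Final position: (row=1, col=3), facing East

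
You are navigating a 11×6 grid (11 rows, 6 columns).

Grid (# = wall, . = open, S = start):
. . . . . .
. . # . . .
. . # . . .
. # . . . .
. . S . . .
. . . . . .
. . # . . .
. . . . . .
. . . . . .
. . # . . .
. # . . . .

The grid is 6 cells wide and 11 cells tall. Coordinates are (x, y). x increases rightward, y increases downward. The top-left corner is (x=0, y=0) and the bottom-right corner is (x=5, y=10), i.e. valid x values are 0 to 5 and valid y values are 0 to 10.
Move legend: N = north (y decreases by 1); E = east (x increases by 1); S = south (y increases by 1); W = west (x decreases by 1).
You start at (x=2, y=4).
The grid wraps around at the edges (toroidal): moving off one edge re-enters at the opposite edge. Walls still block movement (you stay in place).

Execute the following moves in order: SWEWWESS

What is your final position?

Start: (x=2, y=4)
  S (south): (x=2, y=4) -> (x=2, y=5)
  W (west): (x=2, y=5) -> (x=1, y=5)
  E (east): (x=1, y=5) -> (x=2, y=5)
  W (west): (x=2, y=5) -> (x=1, y=5)
  W (west): (x=1, y=5) -> (x=0, y=5)
  E (east): (x=0, y=5) -> (x=1, y=5)
  S (south): (x=1, y=5) -> (x=1, y=6)
  S (south): (x=1, y=6) -> (x=1, y=7)
Final: (x=1, y=7)

Answer: Final position: (x=1, y=7)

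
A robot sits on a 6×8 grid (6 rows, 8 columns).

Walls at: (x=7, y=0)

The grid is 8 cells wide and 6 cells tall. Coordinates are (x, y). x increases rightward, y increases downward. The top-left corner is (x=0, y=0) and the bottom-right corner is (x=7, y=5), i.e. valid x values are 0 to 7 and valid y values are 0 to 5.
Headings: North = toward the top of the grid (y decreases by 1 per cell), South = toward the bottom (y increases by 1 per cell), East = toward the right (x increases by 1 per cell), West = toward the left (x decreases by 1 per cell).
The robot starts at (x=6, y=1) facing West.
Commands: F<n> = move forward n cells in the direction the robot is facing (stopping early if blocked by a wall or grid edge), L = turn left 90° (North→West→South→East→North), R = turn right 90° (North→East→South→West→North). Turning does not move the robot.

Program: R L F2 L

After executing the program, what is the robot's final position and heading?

Start: (x=6, y=1), facing West
  R: turn right, now facing North
  L: turn left, now facing West
  F2: move forward 2, now at (x=4, y=1)
  L: turn left, now facing South
Final: (x=4, y=1), facing South

Answer: Final position: (x=4, y=1), facing South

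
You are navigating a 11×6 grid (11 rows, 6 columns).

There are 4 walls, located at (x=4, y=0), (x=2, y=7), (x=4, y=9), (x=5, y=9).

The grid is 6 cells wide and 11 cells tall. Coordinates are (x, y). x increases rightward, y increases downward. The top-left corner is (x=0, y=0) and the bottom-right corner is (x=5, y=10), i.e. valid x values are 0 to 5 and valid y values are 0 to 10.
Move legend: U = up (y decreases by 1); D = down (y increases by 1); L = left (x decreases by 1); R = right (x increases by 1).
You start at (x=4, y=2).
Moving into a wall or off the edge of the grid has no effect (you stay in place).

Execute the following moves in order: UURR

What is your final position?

Answer: Final position: (x=5, y=1)

Derivation:
Start: (x=4, y=2)
  U (up): (x=4, y=2) -> (x=4, y=1)
  U (up): blocked, stay at (x=4, y=1)
  R (right): (x=4, y=1) -> (x=5, y=1)
  R (right): blocked, stay at (x=5, y=1)
Final: (x=5, y=1)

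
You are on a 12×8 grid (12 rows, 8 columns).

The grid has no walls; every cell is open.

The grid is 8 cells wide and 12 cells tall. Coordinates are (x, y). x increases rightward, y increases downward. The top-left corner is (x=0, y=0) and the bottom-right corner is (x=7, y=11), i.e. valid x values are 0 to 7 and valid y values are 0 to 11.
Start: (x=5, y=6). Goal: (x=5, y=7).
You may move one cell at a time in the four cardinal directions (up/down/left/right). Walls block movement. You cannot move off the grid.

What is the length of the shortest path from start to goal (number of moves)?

BFS from (x=5, y=6) until reaching (x=5, y=7):
  Distance 0: (x=5, y=6)
  Distance 1: (x=5, y=5), (x=4, y=6), (x=6, y=6), (x=5, y=7)  <- goal reached here
One shortest path (1 moves): (x=5, y=6) -> (x=5, y=7)

Answer: Shortest path length: 1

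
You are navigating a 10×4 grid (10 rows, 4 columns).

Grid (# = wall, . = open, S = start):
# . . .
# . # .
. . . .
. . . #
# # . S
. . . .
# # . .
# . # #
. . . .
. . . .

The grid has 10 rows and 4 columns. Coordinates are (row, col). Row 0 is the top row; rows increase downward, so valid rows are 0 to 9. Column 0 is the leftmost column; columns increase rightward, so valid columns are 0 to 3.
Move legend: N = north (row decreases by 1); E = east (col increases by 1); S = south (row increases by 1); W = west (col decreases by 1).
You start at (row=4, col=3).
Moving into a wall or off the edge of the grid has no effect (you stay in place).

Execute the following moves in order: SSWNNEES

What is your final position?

Answer: Final position: (row=5, col=3)

Derivation:
Start: (row=4, col=3)
  S (south): (row=4, col=3) -> (row=5, col=3)
  S (south): (row=5, col=3) -> (row=6, col=3)
  W (west): (row=6, col=3) -> (row=6, col=2)
  N (north): (row=6, col=2) -> (row=5, col=2)
  N (north): (row=5, col=2) -> (row=4, col=2)
  E (east): (row=4, col=2) -> (row=4, col=3)
  E (east): blocked, stay at (row=4, col=3)
  S (south): (row=4, col=3) -> (row=5, col=3)
Final: (row=5, col=3)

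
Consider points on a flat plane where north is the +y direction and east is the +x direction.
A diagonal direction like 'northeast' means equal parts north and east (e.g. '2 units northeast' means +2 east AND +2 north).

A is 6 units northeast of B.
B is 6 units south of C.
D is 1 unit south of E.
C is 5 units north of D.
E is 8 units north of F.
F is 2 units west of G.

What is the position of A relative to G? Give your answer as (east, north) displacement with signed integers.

Answer: A is at (east=4, north=12) relative to G.

Derivation:
Place G at the origin (east=0, north=0).
  F is 2 units west of G: delta (east=-2, north=+0); F at (east=-2, north=0).
  E is 8 units north of F: delta (east=+0, north=+8); E at (east=-2, north=8).
  D is 1 unit south of E: delta (east=+0, north=-1); D at (east=-2, north=7).
  C is 5 units north of D: delta (east=+0, north=+5); C at (east=-2, north=12).
  B is 6 units south of C: delta (east=+0, north=-6); B at (east=-2, north=6).
  A is 6 units northeast of B: delta (east=+6, north=+6); A at (east=4, north=12).
Therefore A relative to G: (east=4, north=12).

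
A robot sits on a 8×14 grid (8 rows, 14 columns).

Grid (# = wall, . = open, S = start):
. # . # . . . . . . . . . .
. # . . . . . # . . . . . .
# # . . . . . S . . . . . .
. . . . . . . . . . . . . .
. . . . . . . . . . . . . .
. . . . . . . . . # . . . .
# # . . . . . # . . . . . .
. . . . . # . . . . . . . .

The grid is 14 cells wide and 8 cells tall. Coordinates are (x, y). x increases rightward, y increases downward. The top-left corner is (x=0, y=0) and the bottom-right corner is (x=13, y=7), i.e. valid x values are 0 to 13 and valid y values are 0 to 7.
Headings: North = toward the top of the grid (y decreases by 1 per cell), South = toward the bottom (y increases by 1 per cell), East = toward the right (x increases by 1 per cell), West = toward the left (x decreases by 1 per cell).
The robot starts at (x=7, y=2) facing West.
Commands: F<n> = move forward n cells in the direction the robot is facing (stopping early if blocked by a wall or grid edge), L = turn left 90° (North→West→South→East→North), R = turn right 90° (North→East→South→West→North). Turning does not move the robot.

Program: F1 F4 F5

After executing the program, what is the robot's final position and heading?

Start: (x=7, y=2), facing West
  F1: move forward 1, now at (x=6, y=2)
  F4: move forward 4, now at (x=2, y=2)
  F5: move forward 0/5 (blocked), now at (x=2, y=2)
Final: (x=2, y=2), facing West

Answer: Final position: (x=2, y=2), facing West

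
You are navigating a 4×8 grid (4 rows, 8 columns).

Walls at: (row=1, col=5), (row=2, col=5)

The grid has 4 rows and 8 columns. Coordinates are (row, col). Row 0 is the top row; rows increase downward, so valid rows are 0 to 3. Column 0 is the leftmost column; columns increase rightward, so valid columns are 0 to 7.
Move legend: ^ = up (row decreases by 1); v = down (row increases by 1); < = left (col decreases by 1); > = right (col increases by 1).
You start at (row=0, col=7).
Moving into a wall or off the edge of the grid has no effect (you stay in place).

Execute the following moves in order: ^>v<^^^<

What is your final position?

Start: (row=0, col=7)
  ^ (up): blocked, stay at (row=0, col=7)
  > (right): blocked, stay at (row=0, col=7)
  v (down): (row=0, col=7) -> (row=1, col=7)
  < (left): (row=1, col=7) -> (row=1, col=6)
  ^ (up): (row=1, col=6) -> (row=0, col=6)
  ^ (up): blocked, stay at (row=0, col=6)
  ^ (up): blocked, stay at (row=0, col=6)
  < (left): (row=0, col=6) -> (row=0, col=5)
Final: (row=0, col=5)

Answer: Final position: (row=0, col=5)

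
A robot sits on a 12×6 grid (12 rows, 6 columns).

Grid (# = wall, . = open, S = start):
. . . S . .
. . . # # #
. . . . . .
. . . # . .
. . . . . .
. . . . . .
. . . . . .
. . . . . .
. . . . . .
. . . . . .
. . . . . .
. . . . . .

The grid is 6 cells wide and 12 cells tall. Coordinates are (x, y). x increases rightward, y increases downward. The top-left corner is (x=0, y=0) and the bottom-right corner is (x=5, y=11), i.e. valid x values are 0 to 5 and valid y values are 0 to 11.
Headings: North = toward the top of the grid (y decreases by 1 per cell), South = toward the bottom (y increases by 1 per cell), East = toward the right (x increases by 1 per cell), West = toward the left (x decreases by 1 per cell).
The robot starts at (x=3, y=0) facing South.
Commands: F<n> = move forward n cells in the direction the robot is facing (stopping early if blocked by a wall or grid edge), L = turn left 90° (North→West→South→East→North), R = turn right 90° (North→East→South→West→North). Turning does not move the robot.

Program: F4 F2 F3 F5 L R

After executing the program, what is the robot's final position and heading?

Answer: Final position: (x=3, y=0), facing South

Derivation:
Start: (x=3, y=0), facing South
  F4: move forward 0/4 (blocked), now at (x=3, y=0)
  F2: move forward 0/2 (blocked), now at (x=3, y=0)
  F3: move forward 0/3 (blocked), now at (x=3, y=0)
  F5: move forward 0/5 (blocked), now at (x=3, y=0)
  L: turn left, now facing East
  R: turn right, now facing South
Final: (x=3, y=0), facing South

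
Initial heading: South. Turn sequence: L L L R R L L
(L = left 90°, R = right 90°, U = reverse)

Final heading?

Answer: Final heading: West

Derivation:
Start: South
  L (left (90° counter-clockwise)) -> East
  L (left (90° counter-clockwise)) -> North
  L (left (90° counter-clockwise)) -> West
  R (right (90° clockwise)) -> North
  R (right (90° clockwise)) -> East
  L (left (90° counter-clockwise)) -> North
  L (left (90° counter-clockwise)) -> West
Final: West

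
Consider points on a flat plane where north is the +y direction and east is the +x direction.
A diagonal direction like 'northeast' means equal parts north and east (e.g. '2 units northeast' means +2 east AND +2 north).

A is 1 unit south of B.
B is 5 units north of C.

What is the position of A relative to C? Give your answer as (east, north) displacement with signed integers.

Answer: A is at (east=0, north=4) relative to C.

Derivation:
Place C at the origin (east=0, north=0).
  B is 5 units north of C: delta (east=+0, north=+5); B at (east=0, north=5).
  A is 1 unit south of B: delta (east=+0, north=-1); A at (east=0, north=4).
Therefore A relative to C: (east=0, north=4).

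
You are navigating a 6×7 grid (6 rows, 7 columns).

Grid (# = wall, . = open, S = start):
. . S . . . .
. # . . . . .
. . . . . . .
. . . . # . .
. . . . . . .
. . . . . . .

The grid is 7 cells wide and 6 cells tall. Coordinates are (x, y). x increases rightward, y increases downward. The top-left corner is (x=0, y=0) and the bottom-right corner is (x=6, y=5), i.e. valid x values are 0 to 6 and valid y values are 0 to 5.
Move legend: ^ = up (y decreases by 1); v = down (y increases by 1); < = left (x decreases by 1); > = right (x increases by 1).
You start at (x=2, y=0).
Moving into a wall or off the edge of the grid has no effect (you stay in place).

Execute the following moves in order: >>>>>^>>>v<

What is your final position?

Answer: Final position: (x=5, y=1)

Derivation:
Start: (x=2, y=0)
  > (right): (x=2, y=0) -> (x=3, y=0)
  > (right): (x=3, y=0) -> (x=4, y=0)
  > (right): (x=4, y=0) -> (x=5, y=0)
  > (right): (x=5, y=0) -> (x=6, y=0)
  > (right): blocked, stay at (x=6, y=0)
  ^ (up): blocked, stay at (x=6, y=0)
  [×3]> (right): blocked, stay at (x=6, y=0)
  v (down): (x=6, y=0) -> (x=6, y=1)
  < (left): (x=6, y=1) -> (x=5, y=1)
Final: (x=5, y=1)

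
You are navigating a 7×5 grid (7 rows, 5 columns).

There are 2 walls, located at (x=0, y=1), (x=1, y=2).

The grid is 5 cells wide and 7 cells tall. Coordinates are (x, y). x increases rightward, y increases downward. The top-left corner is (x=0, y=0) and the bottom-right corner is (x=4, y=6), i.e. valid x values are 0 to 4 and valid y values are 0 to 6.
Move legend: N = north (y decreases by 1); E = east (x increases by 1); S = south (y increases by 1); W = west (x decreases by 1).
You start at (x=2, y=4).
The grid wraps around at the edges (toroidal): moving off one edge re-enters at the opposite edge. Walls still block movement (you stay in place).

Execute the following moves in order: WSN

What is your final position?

Start: (x=2, y=4)
  W (west): (x=2, y=4) -> (x=1, y=4)
  S (south): (x=1, y=4) -> (x=1, y=5)
  N (north): (x=1, y=5) -> (x=1, y=4)
Final: (x=1, y=4)

Answer: Final position: (x=1, y=4)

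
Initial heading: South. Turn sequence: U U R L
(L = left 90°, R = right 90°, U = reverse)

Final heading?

Start: South
  U (U-turn (180°)) -> North
  U (U-turn (180°)) -> South
  R (right (90° clockwise)) -> West
  L (left (90° counter-clockwise)) -> South
Final: South

Answer: Final heading: South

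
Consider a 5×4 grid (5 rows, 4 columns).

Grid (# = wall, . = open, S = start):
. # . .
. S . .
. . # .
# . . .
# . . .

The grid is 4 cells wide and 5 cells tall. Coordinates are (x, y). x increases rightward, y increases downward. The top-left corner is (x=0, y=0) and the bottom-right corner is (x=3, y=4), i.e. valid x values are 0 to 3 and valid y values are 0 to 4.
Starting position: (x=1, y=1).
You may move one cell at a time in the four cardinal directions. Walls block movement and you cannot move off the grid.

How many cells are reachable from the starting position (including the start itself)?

Answer: Reachable cells: 16

Derivation:
BFS flood-fill from (x=1, y=1):
  Distance 0: (x=1, y=1)
  Distance 1: (x=0, y=1), (x=2, y=1), (x=1, y=2)
  Distance 2: (x=0, y=0), (x=2, y=0), (x=3, y=1), (x=0, y=2), (x=1, y=3)
  Distance 3: (x=3, y=0), (x=3, y=2), (x=2, y=3), (x=1, y=4)
  Distance 4: (x=3, y=3), (x=2, y=4)
  Distance 5: (x=3, y=4)
Total reachable: 16 (grid has 16 open cells total)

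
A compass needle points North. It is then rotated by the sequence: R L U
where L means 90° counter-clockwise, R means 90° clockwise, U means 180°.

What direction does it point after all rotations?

Answer: Final heading: South

Derivation:
Start: North
  R (right (90° clockwise)) -> East
  L (left (90° counter-clockwise)) -> North
  U (U-turn (180°)) -> South
Final: South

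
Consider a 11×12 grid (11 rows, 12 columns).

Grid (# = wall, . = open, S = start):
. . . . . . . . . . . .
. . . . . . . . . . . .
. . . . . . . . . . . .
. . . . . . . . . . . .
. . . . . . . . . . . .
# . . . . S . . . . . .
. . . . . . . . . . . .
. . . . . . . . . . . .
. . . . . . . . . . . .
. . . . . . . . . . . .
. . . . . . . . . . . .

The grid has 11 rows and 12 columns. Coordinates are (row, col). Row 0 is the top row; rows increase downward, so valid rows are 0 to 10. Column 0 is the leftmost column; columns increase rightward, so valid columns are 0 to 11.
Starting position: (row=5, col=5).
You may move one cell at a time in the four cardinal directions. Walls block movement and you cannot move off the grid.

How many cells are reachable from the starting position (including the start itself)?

BFS flood-fill from (row=5, col=5):
  Distance 0: (row=5, col=5)
  Distance 1: (row=4, col=5), (row=5, col=4), (row=5, col=6), (row=6, col=5)
  Distance 2: (row=3, col=5), (row=4, col=4), (row=4, col=6), (row=5, col=3), (row=5, col=7), (row=6, col=4), (row=6, col=6), (row=7, col=5)
  Distance 3: (row=2, col=5), (row=3, col=4), (row=3, col=6), (row=4, col=3), (row=4, col=7), (row=5, col=2), (row=5, col=8), (row=6, col=3), (row=6, col=7), (row=7, col=4), (row=7, col=6), (row=8, col=5)
  Distance 4: (row=1, col=5), (row=2, col=4), (row=2, col=6), (row=3, col=3), (row=3, col=7), (row=4, col=2), (row=4, col=8), (row=5, col=1), (row=5, col=9), (row=6, col=2), (row=6, col=8), (row=7, col=3), (row=7, col=7), (row=8, col=4), (row=8, col=6), (row=9, col=5)
  Distance 5: (row=0, col=5), (row=1, col=4), (row=1, col=6), (row=2, col=3), (row=2, col=7), (row=3, col=2), (row=3, col=8), (row=4, col=1), (row=4, col=9), (row=5, col=10), (row=6, col=1), (row=6, col=9), (row=7, col=2), (row=7, col=8), (row=8, col=3), (row=8, col=7), (row=9, col=4), (row=9, col=6), (row=10, col=5)
  Distance 6: (row=0, col=4), (row=0, col=6), (row=1, col=3), (row=1, col=7), (row=2, col=2), (row=2, col=8), (row=3, col=1), (row=3, col=9), (row=4, col=0), (row=4, col=10), (row=5, col=11), (row=6, col=0), (row=6, col=10), (row=7, col=1), (row=7, col=9), (row=8, col=2), (row=8, col=8), (row=9, col=3), (row=9, col=7), (row=10, col=4), (row=10, col=6)
  Distance 7: (row=0, col=3), (row=0, col=7), (row=1, col=2), (row=1, col=8), (row=2, col=1), (row=2, col=9), (row=3, col=0), (row=3, col=10), (row=4, col=11), (row=6, col=11), (row=7, col=0), (row=7, col=10), (row=8, col=1), (row=8, col=9), (row=9, col=2), (row=9, col=8), (row=10, col=3), (row=10, col=7)
  Distance 8: (row=0, col=2), (row=0, col=8), (row=1, col=1), (row=1, col=9), (row=2, col=0), (row=2, col=10), (row=3, col=11), (row=7, col=11), (row=8, col=0), (row=8, col=10), (row=9, col=1), (row=9, col=9), (row=10, col=2), (row=10, col=8)
  Distance 9: (row=0, col=1), (row=0, col=9), (row=1, col=0), (row=1, col=10), (row=2, col=11), (row=8, col=11), (row=9, col=0), (row=9, col=10), (row=10, col=1), (row=10, col=9)
  Distance 10: (row=0, col=0), (row=0, col=10), (row=1, col=11), (row=9, col=11), (row=10, col=0), (row=10, col=10)
  Distance 11: (row=0, col=11), (row=10, col=11)
Total reachable: 131 (grid has 131 open cells total)

Answer: Reachable cells: 131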